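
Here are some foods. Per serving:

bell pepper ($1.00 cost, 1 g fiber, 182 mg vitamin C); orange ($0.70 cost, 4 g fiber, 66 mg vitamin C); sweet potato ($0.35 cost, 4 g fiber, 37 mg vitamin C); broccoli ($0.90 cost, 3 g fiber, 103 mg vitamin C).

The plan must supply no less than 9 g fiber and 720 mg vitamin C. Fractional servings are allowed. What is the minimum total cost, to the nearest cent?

The cheapest plan sits at a corner of the feasible region — with two constraints it uses at most two foods.
bell pepper only: max(9/1, 720/182) = 9 servings → $9.00.
orange only: max(9/4, 720/66) = 10.91 servings → $7.64.
sweet potato only: max(9/4, 720/37) = 19.46 servings → $6.81.
broccoli only: max(9/3, 720/103) = 6.99 servings → $6.29.
bell pepper + orange with both tight: 3.453 servings and 1.387 servings → $4.42.
bell pepper + sweet potato with both tight: 3.686 servings and 1.329 servings → $4.15.
bell pepper + broccoli with both tight: 2.783 servings and 2.072 servings → $4.65.
orange + sweet potato with both targets exact would need a negative amount; discard.
orange + broccoli: intersection lies outside the first quadrant.
sweet potato + broccoli: intersection lies outside the first quadrant.
The minimum over all feasible corners is $4.15.

$4.15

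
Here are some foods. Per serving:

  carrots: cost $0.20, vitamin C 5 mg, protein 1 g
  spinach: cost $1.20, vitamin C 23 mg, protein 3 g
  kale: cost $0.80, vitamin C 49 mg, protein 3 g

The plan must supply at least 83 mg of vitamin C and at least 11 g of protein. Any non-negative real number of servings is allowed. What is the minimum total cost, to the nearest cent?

$2.36

Two binding constraints pin down two serving amounts, so the optimal mix uses at most two foods. The candidates are each food alone (scaled to the tighter of vitamin C/protein) and each pair with both constraints tight.
carrots only: max(83/5, 11/1) = 16.6 servings → $3.32.
spinach only: max(83/23, 11/3) = 3.667 servings → $4.40.
kale only: max(83/49, 11/3) = 3.667 servings → $2.93.
carrots + spinach with both tight: 0.5 servings and 3.5 servings → $4.30.
carrots + kale with both tight: 8.529 servings and 0.8235 servings → $2.36.
spinach + kale with both targets exact would need a negative amount; discard.
So the least-cost plan costs $2.36.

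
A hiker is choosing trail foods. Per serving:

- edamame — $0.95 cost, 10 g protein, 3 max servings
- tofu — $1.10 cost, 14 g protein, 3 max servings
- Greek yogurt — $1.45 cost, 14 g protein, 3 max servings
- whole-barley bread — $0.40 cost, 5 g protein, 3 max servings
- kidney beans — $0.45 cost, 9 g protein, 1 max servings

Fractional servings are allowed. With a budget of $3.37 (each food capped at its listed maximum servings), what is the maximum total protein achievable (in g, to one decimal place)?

46.2 g

Protein per dollar: kidney beans 20, tofu 12.73, whole-barley bread 12.5, edamame 10.53, Greek yogurt 9.655.
Take 1 serving of kidney beans: spends $0.45, +9.0 g protein (running total 9.0 g).
Take 2.655 servings of tofu: spends $2.92, +37.2 g protein (running total 46.2 g).
Greedy by best ratio exhausts the cost allowance optimally: 46.2 g.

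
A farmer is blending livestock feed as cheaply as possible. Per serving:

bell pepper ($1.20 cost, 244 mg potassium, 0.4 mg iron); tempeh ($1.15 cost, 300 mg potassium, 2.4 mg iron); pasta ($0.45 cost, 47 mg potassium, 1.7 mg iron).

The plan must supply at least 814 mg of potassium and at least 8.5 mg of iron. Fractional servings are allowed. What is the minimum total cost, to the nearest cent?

$3.53

Two binding constraints pin down two serving amounts, so the optimal mix uses at most two foods. The candidates are each food alone (scaled to the tighter of potassium/iron) and each pair with both constraints tight.
bell pepper only: max(814/244, 8.5/0.4) = 21.25 servings → $25.50.
tempeh only: max(814/300, 8.5/2.4) = 3.542 servings → $4.07.
pasta only: max(814/47, 8.5/1.7) = 17.32 servings → $7.79.
bell pepper + tempeh with both targets exact would need a negative amount; discard.
bell pepper + pasta with both tight: 2.486 servings and 4.415 servings → $4.97.
tempeh + pasta with both tight: 2.478 servings and 1.502 servings → $3.53.
Cheapest feasible corner: $3.53.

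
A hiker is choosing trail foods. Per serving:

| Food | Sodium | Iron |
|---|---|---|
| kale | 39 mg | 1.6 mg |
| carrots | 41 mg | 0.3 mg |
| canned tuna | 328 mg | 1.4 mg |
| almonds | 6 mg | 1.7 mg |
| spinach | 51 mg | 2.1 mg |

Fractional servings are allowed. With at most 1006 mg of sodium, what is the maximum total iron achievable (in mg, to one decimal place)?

Iron per mg sodium: almonds 0.2833, spinach 0.04118, kale 0.04103, carrots 0.007317, canned tuna 0.004268.
With no serving limits, spend the whole sodium allowance on almonds: 1006 mg / 6 mg × 1.7 mg = 285.0 mg.

285.0 mg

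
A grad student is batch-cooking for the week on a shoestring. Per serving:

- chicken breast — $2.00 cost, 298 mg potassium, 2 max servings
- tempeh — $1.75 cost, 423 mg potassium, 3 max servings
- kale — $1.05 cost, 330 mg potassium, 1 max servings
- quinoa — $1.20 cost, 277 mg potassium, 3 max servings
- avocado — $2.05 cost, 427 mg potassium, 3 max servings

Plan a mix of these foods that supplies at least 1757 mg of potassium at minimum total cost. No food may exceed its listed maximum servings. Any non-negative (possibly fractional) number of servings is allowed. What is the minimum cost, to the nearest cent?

Cost per mg of potassium: kale $0.0032, tempeh $0.0041, quinoa $0.0043, avocado $0.0048, chicken breast $0.0067.
Take 1 serving of kale: +330.0 mg potassium for $1.05 (total $1.05, still need 1427.0 mg).
Take 3 servings of tempeh: +1269.0 mg potassium for $5.25 (total $6.30, still need 158.0 mg).
Take 0.5704 servings of quinoa: +158.0 mg potassium for $0.68 (total $6.98, still need 0.0 mg).
Filling from the cheapest source first is optimal under one linear minimum: $6.98.

$6.98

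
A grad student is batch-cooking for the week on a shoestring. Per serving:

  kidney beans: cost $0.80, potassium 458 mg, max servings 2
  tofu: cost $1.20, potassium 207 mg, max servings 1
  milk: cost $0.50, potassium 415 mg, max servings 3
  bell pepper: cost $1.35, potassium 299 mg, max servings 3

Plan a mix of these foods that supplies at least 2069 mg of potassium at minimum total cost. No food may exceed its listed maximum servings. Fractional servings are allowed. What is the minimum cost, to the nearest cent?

$2.94

Cost per mg of potassium: milk $0.0012, kidney beans $0.0017, bell pepper $0.0045, tofu $0.0058.
Take 3 servings of milk: +1245.0 mg potassium for $1.50 (total $1.50, still need 824.0 mg).
Take 1.799 servings of kidney beans: +824.0 mg potassium for $1.44 (total $2.94, still need 0.0 mg).
Filling from the cheapest source first is optimal under one linear minimum: $2.94.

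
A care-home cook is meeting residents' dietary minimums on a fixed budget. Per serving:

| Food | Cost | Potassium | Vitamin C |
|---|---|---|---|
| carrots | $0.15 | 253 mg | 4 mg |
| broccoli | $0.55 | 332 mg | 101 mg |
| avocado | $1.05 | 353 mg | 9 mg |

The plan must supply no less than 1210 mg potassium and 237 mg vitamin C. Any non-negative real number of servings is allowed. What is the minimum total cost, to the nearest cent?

A basic optimal solution has at most two foods positive. Try each food alone and each pair with both targets met exactly.
carrots only: max(1210/253, 237/4) = 59.25 servings → $8.89.
broccoli only: max(1210/332, 237/101) = 3.645 servings → $2.00.
avocado only: max(1210/353, 237/9) = 26.33 servings → $27.65.
carrots + broccoli with both tight: 1.797 servings and 2.275 servings → $1.52.
carrots + avocado: intersection lies outside the first quadrant.
broccoli + avocado with both tight: 2.228 servings and 1.332 servings → $2.62.
So the least-cost plan costs $1.52.

$1.52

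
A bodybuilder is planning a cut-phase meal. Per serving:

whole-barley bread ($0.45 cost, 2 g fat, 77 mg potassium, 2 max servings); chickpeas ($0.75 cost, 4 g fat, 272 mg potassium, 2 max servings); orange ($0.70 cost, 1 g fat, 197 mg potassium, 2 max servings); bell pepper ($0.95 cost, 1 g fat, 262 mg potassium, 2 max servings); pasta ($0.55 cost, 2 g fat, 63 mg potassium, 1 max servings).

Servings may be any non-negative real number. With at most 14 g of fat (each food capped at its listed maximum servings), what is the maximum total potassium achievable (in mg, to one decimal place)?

1539.0 mg

Potassium per g fat: bell pepper 262, orange 197, chickpeas 68, whole-barley bread 38.5, pasta 31.5.
Take 2 servings of bell pepper: uses 2 g fat, +524.0 mg potassium (running total 524.0 mg).
Take 2 servings of orange: uses 2 g fat, +394.0 mg potassium (running total 918.0 mg).
Take 2 servings of chickpeas: uses 8 g fat, +544.0 mg potassium (running total 1462.0 mg).
Take 1 serving of whole-barley bread: uses 2 g fat, +77.0 mg potassium (running total 1539.0 mg).
Greedy by best ratio exhausts the fat allowance optimally: 1539.0 mg.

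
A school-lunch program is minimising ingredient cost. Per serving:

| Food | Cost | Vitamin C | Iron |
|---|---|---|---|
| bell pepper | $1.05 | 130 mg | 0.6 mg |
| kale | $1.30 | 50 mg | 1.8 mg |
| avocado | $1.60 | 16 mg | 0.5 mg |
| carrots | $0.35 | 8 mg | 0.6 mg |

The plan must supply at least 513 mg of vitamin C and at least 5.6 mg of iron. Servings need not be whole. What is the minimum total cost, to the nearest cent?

$5.78

Minimising a linear cost over {vitamin C ≥ 513, iron ≥ 5.6, servings ≥ 0} — the optimum is at a vertex, using one or two foods.
bell pepper only: max(513/130, 5.6/0.6) = 9.333 servings → $9.80.
kale only: max(513/50, 5.6/1.8) = 10.26 servings → $13.34.
avocado only: max(513/16, 5.6/0.5) = 32.06 servings → $51.30.
carrots only: max(513/8, 5.6/0.6) = 64.12 servings → $22.44.
bell pepper + kale with both tight: 3.154 servings and 2.06 servings → $5.99.
bell pepper + avocado with both tight: 3.013 servings and 7.585 servings → $15.30.
bell pepper + carrots with both tight: 3.593 servings and 5.74 servings → $5.78.
kale + avocado: intersection lies outside the first quadrant.
kale + carrots: the both-tight solution has a negative serving — not a feasible corner.
avocado + carrots: the both-tight solution has a negative serving — not a feasible corner.
Cheapest feasible corner: $5.78.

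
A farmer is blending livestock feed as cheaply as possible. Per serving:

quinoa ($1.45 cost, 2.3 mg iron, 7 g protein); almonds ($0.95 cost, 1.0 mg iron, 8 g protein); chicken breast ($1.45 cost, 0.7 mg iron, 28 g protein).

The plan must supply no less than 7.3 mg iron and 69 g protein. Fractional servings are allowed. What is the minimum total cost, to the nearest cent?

$6.43

Compare the cost at each extreme point of the feasible region.
quinoa only: max(7.3/2.3, 69/7) = 9.857 servings → $14.29.
almonds only: max(7.3/1.0, 69/8) = 8.625 servings → $8.19.
chicken breast only: max(7.3/0.7, 69/28) = 10.43 servings → $15.12.
quinoa + almonds with both targets exact would need a negative amount; discard.
quinoa + chicken breast with both tight: 2.624 servings and 1.808 servings → $6.43.
almonds + chicken breast with both tight: 6.969 servings and 0.4732 servings → $7.31.
So the least-cost plan costs $6.43.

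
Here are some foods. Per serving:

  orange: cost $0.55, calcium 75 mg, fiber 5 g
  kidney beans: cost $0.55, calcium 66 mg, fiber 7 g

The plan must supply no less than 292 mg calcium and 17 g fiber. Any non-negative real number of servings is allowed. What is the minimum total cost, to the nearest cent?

$2.14

With two linear requirements the optimum uses one or two foods; enumerate the corners.
orange only: max(292/75, 17/5) = 3.893 servings → $2.14.
kidney beans only: max(292/66, 17/7) = 4.424 servings → $2.43.
orange + kidney beans: intersection lies outside the first quadrant.
So the least-cost plan costs $2.14.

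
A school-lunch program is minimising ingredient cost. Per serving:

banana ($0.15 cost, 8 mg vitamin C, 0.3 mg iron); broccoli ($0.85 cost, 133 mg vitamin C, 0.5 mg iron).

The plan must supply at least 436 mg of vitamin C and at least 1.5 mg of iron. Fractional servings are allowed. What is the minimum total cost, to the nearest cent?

$2.79

banana only: max(436/8, 1.5/0.3) = 54.5 servings → $8.18.
broccoli only: max(436/133, 1.5/0.5) = 3.278 servings → $2.79.
banana + broccoli: intersection lies outside the first quadrant.
So the least-cost plan costs $2.79.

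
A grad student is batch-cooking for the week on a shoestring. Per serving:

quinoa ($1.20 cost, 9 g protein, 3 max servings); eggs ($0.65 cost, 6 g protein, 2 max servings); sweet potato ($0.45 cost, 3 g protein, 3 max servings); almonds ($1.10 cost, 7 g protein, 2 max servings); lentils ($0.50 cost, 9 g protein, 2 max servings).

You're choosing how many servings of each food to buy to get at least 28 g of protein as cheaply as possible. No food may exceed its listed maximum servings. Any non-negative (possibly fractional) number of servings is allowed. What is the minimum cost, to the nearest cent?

Cost per g of protein: lentils $0.0556, eggs $0.1083, quinoa $0.1333, sweet potato $0.1500, almonds $0.1571.
Take 2 servings of lentils: +18.0 g protein for $1.00 (total $1.00, still need 10.0 g).
Take 1.667 servings of eggs: +10.0 g protein for $1.08 (total $2.08, still need 0.0 g).
Filling from the cheapest source first is optimal under one linear minimum: $2.08.

$2.08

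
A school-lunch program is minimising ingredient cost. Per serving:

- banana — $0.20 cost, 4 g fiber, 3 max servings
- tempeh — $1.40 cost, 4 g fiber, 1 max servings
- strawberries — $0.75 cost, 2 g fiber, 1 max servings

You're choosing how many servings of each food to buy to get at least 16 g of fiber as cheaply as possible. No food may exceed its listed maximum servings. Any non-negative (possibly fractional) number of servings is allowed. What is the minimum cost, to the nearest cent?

Cost per g of fiber: banana $0.0500, tempeh $0.3500, strawberries $0.3750.
Take 3 servings of banana: +12.0 g fiber for $0.60 (total $0.60, still need 4.0 g).
Take 1 serving of tempeh: +4.0 g fiber for $1.40 (total $2.00, still need 0.0 g).
Greedy by cheapest-per-g is optimal for a single linear constraint, so the minimum cost is $2.00.

$2.00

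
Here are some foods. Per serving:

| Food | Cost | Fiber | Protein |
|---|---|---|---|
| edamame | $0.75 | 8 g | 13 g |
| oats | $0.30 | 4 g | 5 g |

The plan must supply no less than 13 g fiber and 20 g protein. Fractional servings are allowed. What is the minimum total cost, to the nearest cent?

$1.16

edamame only: max(13/8, 20/13) = 1.625 servings → $1.22.
oats only: max(13/4, 20/5) = 4 servings → $1.20.
edamame + oats with both tight: 1.25 servings and 0.75 servings → $1.16.
So the least-cost plan costs $1.16.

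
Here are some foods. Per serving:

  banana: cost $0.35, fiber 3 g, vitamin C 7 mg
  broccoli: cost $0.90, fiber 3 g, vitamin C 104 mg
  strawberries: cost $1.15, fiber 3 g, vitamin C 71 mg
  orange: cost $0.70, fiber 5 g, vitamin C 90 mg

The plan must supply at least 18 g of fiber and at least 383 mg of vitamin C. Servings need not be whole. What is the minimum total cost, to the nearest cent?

$2.98

With two linear requirements the optimum uses one or two foods; enumerate the corners.
banana only: max(18/3, 383/7) = 54.71 servings → $19.15.
broccoli only: max(18/3, 383/104) = 6 servings → $5.40.
strawberries only: max(18/3, 383/71) = 6 servings → $6.90.
orange only: max(18/5, 383/90) = 4.256 servings → $2.98.
banana + broccoli with both tight: 2.485 servings and 3.515 servings → $4.03.
banana + strawberries with both tight: 0.6719 servings and 5.328 servings → $6.36.
banana + orange: intersection lies outside the first quadrant.
broccoli + strawberries: the both-tight solution has a negative serving — not a feasible corner.
broccoli + orange with both tight: 1.18 servings and 2.892 servings → $3.09.
strawberries + orange with both tight: 3.471 servings and 1.518 servings → $5.05.
Cheapest feasible corner: $2.98.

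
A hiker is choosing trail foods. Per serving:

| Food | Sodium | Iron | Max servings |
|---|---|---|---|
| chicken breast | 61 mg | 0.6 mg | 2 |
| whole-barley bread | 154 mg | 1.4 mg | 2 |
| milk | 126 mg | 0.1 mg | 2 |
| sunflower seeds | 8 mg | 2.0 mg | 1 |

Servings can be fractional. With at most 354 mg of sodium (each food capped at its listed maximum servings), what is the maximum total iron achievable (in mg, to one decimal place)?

Iron per mg sodium: sunflower seeds 0.25, chicken breast 0.009836, whole-barley bread 0.009091, milk 0.0007937.
Take 1 serving of sunflower seeds: uses 8 mg sodium, +2.0 mg iron (running total 2.0 mg).
Take 2 servings of chicken breast: uses 122 mg sodium, +1.2 mg iron (running total 3.2 mg).
Take 1.455 servings of whole-barley bread: uses 224 mg sodium, +2.0 mg iron (running total 5.2 mg).
Greedy by best ratio exhausts the sodium allowance optimally: 5.2 mg.

5.2 mg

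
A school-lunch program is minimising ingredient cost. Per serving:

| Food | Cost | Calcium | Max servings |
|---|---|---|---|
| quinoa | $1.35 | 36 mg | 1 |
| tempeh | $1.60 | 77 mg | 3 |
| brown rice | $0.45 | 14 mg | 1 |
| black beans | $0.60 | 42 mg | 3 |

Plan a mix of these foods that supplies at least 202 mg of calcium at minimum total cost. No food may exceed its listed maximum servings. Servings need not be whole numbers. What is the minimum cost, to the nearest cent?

$3.38

Cost per mg of calcium: black beans $0.0143, tempeh $0.0208, brown rice $0.0321, quinoa $0.0375.
Take 3 servings of black beans: +126.0 mg calcium for $1.80 (total $1.80, still need 76.0 mg).
Take 0.987 servings of tempeh: +76.0 mg calcium for $1.58 (total $3.38, still need 0.0 mg).
Greedy by cheapest-per-mg is optimal for a single linear constraint, so the minimum cost is $3.38.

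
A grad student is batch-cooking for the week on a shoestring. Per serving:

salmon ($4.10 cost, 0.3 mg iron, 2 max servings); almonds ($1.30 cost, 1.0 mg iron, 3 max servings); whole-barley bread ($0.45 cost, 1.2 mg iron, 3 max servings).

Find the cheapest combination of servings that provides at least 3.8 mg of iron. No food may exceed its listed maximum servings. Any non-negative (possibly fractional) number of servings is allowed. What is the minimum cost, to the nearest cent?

$1.61

Cost per mg of iron: whole-barley bread $0.3750, almonds $1.3000, salmon $13.6667.
Take 3 servings of whole-barley bread: +3.6 mg iron for $1.35 (total $1.35, still need 0.2 mg).
Take 0.2 servings of almonds: +0.2 mg iron for $0.26 (total $1.61, still need 0.0 mg).
Greedy by cheapest-per-mg is optimal for a single linear constraint, so the minimum cost is $1.61.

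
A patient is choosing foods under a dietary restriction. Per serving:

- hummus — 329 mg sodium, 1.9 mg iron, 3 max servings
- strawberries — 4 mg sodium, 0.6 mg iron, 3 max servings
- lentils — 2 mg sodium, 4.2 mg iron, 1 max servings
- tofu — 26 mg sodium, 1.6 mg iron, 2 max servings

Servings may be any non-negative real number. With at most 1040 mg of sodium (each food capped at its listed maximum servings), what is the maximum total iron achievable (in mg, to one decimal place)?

Iron per mg sodium: lentils 2.1, strawberries 0.15, tofu 0.06154, hummus 0.005775.
Take 1 serving of lentils: uses 2 mg sodium, +4.2 mg iron (running total 4.2 mg).
Take 3 servings of strawberries: uses 12 mg sodium, +1.8 mg iron (running total 6.0 mg).
Take 2 servings of tofu: uses 52 mg sodium, +3.2 mg iron (running total 9.2 mg).
Take 2.96 servings of hummus: uses 974 mg sodium, +5.6 mg iron (running total 14.8 mg).
Greedy by best ratio exhausts the sodium allowance optimally: 14.8 mg.

14.8 mg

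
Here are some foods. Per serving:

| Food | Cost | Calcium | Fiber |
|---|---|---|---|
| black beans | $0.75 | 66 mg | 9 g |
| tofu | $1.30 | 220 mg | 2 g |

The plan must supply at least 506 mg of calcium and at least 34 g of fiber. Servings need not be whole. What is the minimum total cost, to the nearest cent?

$4.25

The cheapest plan sits at a corner of the feasible region — with two constraints it uses at most two foods.
black beans only: max(506/66, 34/9) = 7.667 servings → $5.75.
tofu only: max(506/220, 34/2) = 17 servings → $22.10.
black beans + tofu with both tight: 3.5 servings and 1.25 servings → $4.25.
Cheapest feasible corner: $4.25.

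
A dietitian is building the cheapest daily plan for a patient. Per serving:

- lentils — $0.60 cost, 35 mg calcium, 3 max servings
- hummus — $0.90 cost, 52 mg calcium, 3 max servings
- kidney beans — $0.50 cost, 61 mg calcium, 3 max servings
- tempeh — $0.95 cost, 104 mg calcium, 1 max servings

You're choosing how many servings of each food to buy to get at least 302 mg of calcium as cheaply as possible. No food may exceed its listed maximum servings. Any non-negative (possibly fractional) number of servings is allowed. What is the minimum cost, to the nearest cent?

Cost per mg of calcium: kidney beans $0.0082, tempeh $0.0091, lentils $0.0171, hummus $0.0173.
Take 3 servings of kidney beans: +183.0 mg calcium for $1.50 (total $1.50, still need 119.0 mg).
Take 1 serving of tempeh: +104.0 mg calcium for $0.95 (total $2.45, still need 15.0 mg).
Take 0.4286 servings of lentils: +15.0 mg calcium for $0.26 (total $2.71, still need 0.0 mg).
Greedy by cheapest-per-mg is optimal for a single linear constraint, so the minimum cost is $2.71.

$2.71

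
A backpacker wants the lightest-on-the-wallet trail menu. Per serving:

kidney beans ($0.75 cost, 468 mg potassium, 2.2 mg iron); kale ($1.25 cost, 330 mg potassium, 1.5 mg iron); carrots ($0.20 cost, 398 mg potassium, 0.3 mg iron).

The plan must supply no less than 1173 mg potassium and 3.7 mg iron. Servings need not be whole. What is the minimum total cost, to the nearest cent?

A basic optimal solution has at most two foods positive. Try each food alone and each pair with both targets met exactly.
kidney beans only: max(1173/468, 3.7/2.2) = 2.506 servings → $1.88.
kale only: max(1173/330, 3.7/1.5) = 3.555 servings → $4.44.
carrots only: max(1173/398, 3.7/0.3) = 12.33 servings → $2.47.
kidney beans + kale: the both-tight solution has a negative serving — not a feasible corner.
kidney beans + carrots with both tight: 1.524 servings and 1.155 servings → $1.37.
kale + carrots with both tight: 2.25 servings and 1.081 servings → $3.03.
Cheapest feasible corner: $1.37.

$1.37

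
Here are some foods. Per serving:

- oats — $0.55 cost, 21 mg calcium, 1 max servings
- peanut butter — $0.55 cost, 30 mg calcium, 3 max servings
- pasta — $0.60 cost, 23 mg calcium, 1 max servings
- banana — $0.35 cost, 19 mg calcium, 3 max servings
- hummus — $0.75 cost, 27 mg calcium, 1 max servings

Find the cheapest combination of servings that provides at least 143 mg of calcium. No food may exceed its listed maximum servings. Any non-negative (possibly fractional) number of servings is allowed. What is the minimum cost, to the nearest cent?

$2.63

Cost per mg of calcium: peanut butter $0.0183, banana $0.0184, pasta $0.0261, oats $0.0262, hummus $0.0278.
Take 3 servings of peanut butter: +90.0 mg calcium for $1.65 (total $1.65, still need 53.0 mg).
Take 2.789 servings of banana: +53.0 mg calcium for $0.98 (total $2.63, still need 0.0 mg).
Filling from the cheapest source first is optimal under one linear minimum: $2.63.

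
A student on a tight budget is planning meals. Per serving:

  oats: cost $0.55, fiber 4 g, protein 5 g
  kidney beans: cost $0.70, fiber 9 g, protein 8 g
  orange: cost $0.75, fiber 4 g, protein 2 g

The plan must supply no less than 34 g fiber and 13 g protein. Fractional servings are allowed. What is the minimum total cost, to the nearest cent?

With two linear requirements the optimum uses one or two foods; enumerate the corners.
oats only: max(34/4, 13/5) = 8.5 servings → $4.67.
kidney beans only: max(34/9, 13/8) = 3.778 servings → $2.64.
orange only: max(34/4, 13/2) = 8.5 servings → $6.38.
oats + kidney beans with both targets exact would need a negative amount; discard.
oats + orange: intersection lies outside the first quadrant.
kidney beans + orange: the both-tight solution has a negative serving — not a feasible corner.
So the least-cost plan costs $2.64.

$2.64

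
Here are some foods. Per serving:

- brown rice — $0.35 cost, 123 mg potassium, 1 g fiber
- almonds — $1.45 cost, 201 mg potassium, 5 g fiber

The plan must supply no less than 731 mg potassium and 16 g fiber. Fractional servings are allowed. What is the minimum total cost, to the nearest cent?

With two linear requirements the optimum uses one or two foods; enumerate the corners.
brown rice only: max(731/123, 16/1) = 16 servings → $5.60.
almonds only: max(731/201, 16/5) = 3.637 servings → $5.27.
brown rice + almonds with both tight: 1.06 servings and 2.988 servings → $4.70.
So the least-cost plan costs $4.70.

$4.70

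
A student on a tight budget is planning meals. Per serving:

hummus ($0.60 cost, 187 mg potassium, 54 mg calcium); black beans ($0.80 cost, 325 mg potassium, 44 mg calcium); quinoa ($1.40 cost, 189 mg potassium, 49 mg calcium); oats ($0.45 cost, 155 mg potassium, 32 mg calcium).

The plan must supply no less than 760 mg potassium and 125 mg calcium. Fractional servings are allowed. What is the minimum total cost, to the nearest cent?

$1.98

At the optimum either one food covers both requirements or two foods hit both targets exactly; no other combination can be cheaper.
hummus only: max(760/187, 125/54) = 4.064 servings → $2.44.
black beans only: max(760/325, 125/44) = 2.841 servings → $2.27.
quinoa only: max(760/189, 125/49) = 4.021 servings → $5.63.
oats only: max(760/155, 125/32) = 4.903 servings → $2.21.
hummus + black beans with both tight: 0.7708 servings and 1.895 servings → $1.98.
hummus + quinoa with both targets exact would need a negative amount; discard.
hummus + oats: the both-tight solution has a negative serving — not a feasible corner.
black beans + quinoa with both tight: 1.789 servings and 0.9443 servings → $2.75.
black beans + oats with both tight: 1.381 servings and 2.007 servings → $2.01.
quinoa + oats: the both-tight solution has a negative serving — not a feasible corner.
The minimum over all feasible corners is $1.98.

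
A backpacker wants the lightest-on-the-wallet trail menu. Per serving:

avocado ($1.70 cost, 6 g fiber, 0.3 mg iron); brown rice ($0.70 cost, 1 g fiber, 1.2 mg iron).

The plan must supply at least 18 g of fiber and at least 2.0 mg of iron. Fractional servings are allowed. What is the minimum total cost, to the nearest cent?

Two binding constraints pin down two serving amounts, so the optimal mix uses at most two foods. The candidates are each food alone (scaled to the tighter of fiber/iron) and each pair with both constraints tight.
avocado only: max(18/6, 2.0/0.3) = 6.667 servings → $11.33.
brown rice only: max(18/1, 2.0/1.2) = 18 servings → $12.60.
avocado + brown rice with both tight: 2.841 servings and 0.9565 servings → $5.50.
So the least-cost plan costs $5.50.

$5.50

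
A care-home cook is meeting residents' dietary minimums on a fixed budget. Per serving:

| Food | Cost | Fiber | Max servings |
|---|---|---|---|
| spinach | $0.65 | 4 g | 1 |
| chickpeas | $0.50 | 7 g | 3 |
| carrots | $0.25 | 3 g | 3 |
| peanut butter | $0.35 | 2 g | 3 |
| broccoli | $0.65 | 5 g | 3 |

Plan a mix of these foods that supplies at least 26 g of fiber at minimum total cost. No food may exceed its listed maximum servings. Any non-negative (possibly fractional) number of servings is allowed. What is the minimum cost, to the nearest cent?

Cost per g of fiber: chickpeas $0.0714, carrots $0.0833, broccoli $0.1300, spinach $0.1625, peanut butter $0.1750.
Take 3 servings of chickpeas: +21.0 g fiber for $1.50 (total $1.50, still need 5.0 g).
Take 1.667 servings of carrots: +5.0 g fiber for $0.42 (total $1.92, still need 0.0 g).
Greedy by cheapest-per-g is optimal for a single linear constraint, so the minimum cost is $1.92.

$1.92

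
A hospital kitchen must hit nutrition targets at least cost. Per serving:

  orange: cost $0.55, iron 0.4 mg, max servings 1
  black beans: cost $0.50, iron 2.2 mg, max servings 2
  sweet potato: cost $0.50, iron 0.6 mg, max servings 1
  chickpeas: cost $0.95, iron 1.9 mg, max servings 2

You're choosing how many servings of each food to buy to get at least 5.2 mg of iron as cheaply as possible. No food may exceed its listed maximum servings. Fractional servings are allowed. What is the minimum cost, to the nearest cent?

Cost per mg of iron: black beans $0.2273, chickpeas $0.5000, sweet potato $0.8333, orange $1.3750.
Take 2 servings of black beans: +4.4 mg iron for $1.00 (total $1.00, still need 0.8 mg).
Take 0.4211 servings of chickpeas: +0.8 mg iron for $0.40 (total $1.40, still need 0.0 mg).
Filling from the cheapest source first is optimal under one linear minimum: $1.40.

$1.40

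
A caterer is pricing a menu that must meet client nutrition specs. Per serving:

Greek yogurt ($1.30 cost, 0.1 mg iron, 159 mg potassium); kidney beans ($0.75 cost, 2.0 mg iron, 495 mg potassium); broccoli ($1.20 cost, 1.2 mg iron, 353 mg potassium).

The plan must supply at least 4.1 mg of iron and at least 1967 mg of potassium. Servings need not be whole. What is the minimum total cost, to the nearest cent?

$2.98

Minimising a linear cost over {iron ≥ 4.1, potassium ≥ 1967, servings ≥ 0} — the optimum is at a vertex, using one or two foods.
Greek yogurt only: max(4.1/0.1, 1967/159) = 41 servings → $53.30.
kidney beans only: max(4.1/2.0, 1967/495) = 3.974 servings → $2.98.
broccoli only: max(4.1/1.2, 1967/353) = 5.572 servings → $6.69.
Greek yogurt + kidney beans with both tight: 7.093 servings and 1.695 servings → $10.49.
Greek yogurt + broccoli with both tight: 5.872 servings and 2.927 servings → $11.15.
kidney beans + broccoli: intersection lies outside the first quadrant.
The minimum over all feasible corners is $2.98.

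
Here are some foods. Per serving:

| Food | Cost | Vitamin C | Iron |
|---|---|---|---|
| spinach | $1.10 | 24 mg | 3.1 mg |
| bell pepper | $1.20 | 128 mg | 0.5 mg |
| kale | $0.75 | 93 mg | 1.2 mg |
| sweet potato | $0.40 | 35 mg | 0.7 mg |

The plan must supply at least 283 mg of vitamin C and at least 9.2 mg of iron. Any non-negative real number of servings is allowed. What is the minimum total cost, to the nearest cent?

At the optimum either one food covers both requirements or two foods hit both targets exactly; no other combination can be cheaper.
spinach only: max(283/24, 9.2/3.1) = 11.79 servings → $12.97.
bell pepper only: max(283/128, 9.2/0.5) = 18.4 servings → $22.08.
kale only: max(283/93, 9.2/1.2) = 7.667 servings → $5.75.
sweet potato only: max(283/35, 9.2/0.7) = 13.14 servings → $5.26.
spinach + bell pepper with both tight: 2.693 servings and 1.706 servings → $5.01.
spinach + kale with both tight: 1.988 servings and 2.53 servings → $4.08.
spinach + sweet potato with both tight: 1.351 servings and 7.159 servings → $4.35.
bell pepper + kale with both targets exact would need a negative amount; discard.
bell pepper + sweet potato with both targets exact would need a negative amount; discard.
kale + sweet potato: intersection lies outside the first quadrant.
The minimum over all feasible corners is $4.08.

$4.08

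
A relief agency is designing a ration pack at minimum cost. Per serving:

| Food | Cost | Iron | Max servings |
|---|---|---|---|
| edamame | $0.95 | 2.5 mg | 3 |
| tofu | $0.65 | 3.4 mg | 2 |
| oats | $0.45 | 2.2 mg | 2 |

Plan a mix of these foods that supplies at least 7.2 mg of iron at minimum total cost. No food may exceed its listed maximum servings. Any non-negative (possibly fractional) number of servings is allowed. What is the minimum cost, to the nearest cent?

Cost per mg of iron: tofu $0.1912, oats $0.2045, edamame $0.3800.
Take 2 servings of tofu: +6.8 mg iron for $1.30 (total $1.30, still need 0.4 mg).
Take 0.1818 servings of oats: +0.4 mg iron for $0.08 (total $1.38, still need 0.0 mg).
Greedy by cheapest-per-mg is optimal for a single linear constraint, so the minimum cost is $1.38.

$1.38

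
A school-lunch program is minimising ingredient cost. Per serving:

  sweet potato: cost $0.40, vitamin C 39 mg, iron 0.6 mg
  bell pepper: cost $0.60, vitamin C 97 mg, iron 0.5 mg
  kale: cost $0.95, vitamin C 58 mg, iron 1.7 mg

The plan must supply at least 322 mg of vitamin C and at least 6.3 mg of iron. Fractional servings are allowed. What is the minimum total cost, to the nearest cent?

This is a tiny linear program; its minimum lies at a vertex of the feasible set. List the vertices and price them.
sweet potato only: max(322/39, 6.3/0.6) = 10.5 servings → $4.20.
bell pepper only: max(322/97, 6.3/0.5) = 12.6 servings → $7.56.
kale only: max(322/58, 6.3/1.7) = 5.552 servings → $5.27.
sweet potato + bell pepper: intersection lies outside the first quadrant.
sweet potato + kale with both tight: 5.778 servings and 1.667 servings → $3.89.
bell pepper + kale with both tight: 1.339 servings and 3.312 servings → $3.95.
The minimum over all feasible corners is $3.89.

$3.89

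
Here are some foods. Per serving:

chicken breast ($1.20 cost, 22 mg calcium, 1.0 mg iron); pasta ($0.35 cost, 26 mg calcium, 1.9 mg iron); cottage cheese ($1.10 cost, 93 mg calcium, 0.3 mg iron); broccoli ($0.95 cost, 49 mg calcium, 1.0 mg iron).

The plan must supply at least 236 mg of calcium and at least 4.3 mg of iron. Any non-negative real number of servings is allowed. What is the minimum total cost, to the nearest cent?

At the optimum either one food covers both requirements or two foods hit both targets exactly; no other combination can be cheaper.
chicken breast only: max(236/22, 4.3/1.0) = 10.73 servings → $12.87.
pasta only: max(236/26, 4.3/1.9) = 9.077 servings → $3.18.
cottage cheese only: max(236/93, 4.3/0.3) = 14.33 servings → $15.77.
broccoli only: max(236/49, 4.3/1.0) = 4.816 servings → $4.58.
chicken breast + pasta: intersection lies outside the first quadrant.
chicken breast + cottage cheese with both tight: 3.809 servings and 1.637 servings → $6.37.
chicken breast + broccoli: the both-tight solution has a negative serving — not a feasible corner.
pasta + cottage cheese with both tight: 1.948 servings and 1.993 servings → $2.87.
pasta + broccoli: intersection lies outside the first quadrant.
cottage cheese + broccoli with both tight: 0.3231 servings and 4.203 servings → $4.35.
So the least-cost plan costs $2.87.

$2.87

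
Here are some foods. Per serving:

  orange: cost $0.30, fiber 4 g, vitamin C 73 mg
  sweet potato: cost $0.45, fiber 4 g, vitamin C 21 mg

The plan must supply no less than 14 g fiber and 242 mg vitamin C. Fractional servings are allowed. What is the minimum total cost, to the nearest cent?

At the optimum either one food covers both requirements or two foods hit both targets exactly; no other combination can be cheaper.
orange only: max(14/4, 242/73) = 3.5 servings → $1.05.
sweet potato only: max(14/4, 242/21) = 11.52 servings → $5.19.
orange + sweet potato with both tight: 3.24 servings and 0.2596 servings → $1.09.
So the least-cost plan costs $1.05.

$1.05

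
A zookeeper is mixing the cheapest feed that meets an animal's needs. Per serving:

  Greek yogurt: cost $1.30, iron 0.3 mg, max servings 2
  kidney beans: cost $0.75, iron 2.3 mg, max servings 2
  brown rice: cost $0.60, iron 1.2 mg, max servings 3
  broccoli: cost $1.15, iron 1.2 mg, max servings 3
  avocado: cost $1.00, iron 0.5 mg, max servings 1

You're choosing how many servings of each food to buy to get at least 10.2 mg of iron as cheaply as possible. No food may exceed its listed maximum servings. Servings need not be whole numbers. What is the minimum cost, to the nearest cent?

Cost per mg of iron: kidney beans $0.3261, brown rice $0.5000, broccoli $0.9583, avocado $2.0000, Greek yogurt $4.3333.
Take 2 servings of kidney beans: +4.6 mg iron for $1.50 (total $1.50, still need 5.6 mg).
Take 3 servings of brown rice: +3.6 mg iron for $1.80 (total $3.30, still need 2.0 mg).
Take 1.667 servings of broccoli: +2.0 mg iron for $1.92 (total $5.22, still need 0.0 mg).
Filling from the cheapest source first is optimal under one linear minimum: $5.22.

$5.22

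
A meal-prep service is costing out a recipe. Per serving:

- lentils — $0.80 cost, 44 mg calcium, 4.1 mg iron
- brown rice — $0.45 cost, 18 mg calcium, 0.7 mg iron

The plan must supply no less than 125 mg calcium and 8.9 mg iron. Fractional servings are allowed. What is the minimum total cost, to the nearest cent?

A basic optimal solution has at most two foods positive. Try each food alone and each pair with both targets met exactly.
lentils only: max(125/44, 8.9/4.1) = 2.841 servings → $2.27.
brown rice only: max(125/18, 8.9/0.7) = 12.71 servings → $5.72.
lentils + brown rice with both tight: 1.691 servings and 2.812 servings → $2.62.
The minimum over all feasible corners is $2.27.

$2.27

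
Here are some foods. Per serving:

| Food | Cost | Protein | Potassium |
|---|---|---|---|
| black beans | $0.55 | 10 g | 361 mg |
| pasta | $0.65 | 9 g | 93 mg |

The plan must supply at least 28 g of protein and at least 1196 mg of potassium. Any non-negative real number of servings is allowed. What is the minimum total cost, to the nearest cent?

$1.82

This is a tiny linear program; its minimum lies at a vertex of the feasible set. List the vertices and price them.
black beans only: max(28/10, 1196/361) = 3.313 servings → $1.82.
pasta only: max(28/9, 1196/93) = 12.86 servings → $8.36.
black beans + pasta with both targets exact would need a negative amount; discard.
Cheapest feasible corner: $1.82.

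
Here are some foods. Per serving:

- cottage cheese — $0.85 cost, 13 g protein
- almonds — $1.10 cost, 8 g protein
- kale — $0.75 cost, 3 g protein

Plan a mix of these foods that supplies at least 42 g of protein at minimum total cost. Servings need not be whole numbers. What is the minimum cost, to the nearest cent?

$2.75

Cost per g of protein: cottage cheese $0.0654, almonds $0.1375, kale $0.2500.
With no serving limits, use only cottage cheese: 42 g / 13 g = 3.231 servings × $0.85 = $2.75.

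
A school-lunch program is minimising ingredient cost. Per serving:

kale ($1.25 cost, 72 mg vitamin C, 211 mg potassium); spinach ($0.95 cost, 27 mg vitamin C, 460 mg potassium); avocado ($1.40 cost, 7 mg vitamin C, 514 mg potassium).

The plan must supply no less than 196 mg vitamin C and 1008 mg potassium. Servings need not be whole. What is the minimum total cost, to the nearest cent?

kale only: max(196/72, 1008/211) = 4.777 servings → $5.97.
spinach only: max(196/27, 1008/460) = 7.259 servings → $6.90.
avocado only: max(196/7, 1008/514) = 28 servings → $39.20.
kale + spinach with both tight: 2.295 servings and 1.138 servings → $3.95.
kale + avocado with both tight: 2.637 servings and 0.8787 servings → $4.53.
spinach + avocado: intersection lies outside the first quadrant.
The minimum over all feasible corners is $3.95.

$3.95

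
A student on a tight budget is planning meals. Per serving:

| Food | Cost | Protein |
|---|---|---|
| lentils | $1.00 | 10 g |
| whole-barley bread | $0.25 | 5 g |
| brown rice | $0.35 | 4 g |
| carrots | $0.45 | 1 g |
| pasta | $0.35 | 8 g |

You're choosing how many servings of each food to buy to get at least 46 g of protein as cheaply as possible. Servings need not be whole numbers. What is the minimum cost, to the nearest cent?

$2.01

Cost per g of protein: pasta $0.0437, whole-barley bread $0.0500, brown rice $0.0875, lentils $0.1000, carrots $0.4500.
With no serving limits, use only pasta: 46 g / 8 g = 5.75 servings × $0.35 = $2.01.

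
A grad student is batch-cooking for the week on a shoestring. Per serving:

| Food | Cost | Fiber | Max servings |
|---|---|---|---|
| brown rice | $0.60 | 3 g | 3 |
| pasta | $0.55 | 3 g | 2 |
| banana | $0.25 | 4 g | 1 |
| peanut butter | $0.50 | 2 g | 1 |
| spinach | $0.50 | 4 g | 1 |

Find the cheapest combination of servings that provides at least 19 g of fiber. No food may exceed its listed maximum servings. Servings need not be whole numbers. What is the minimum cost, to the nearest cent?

$2.85

Cost per g of fiber: banana $0.0625, spinach $0.1250, pasta $0.1833, brown rice $0.2000, peanut butter $0.2500.
Take 1 serving of banana: +4.0 g fiber for $0.25 (total $0.25, still need 15.0 g).
Take 1 serving of spinach: +4.0 g fiber for $0.50 (total $0.75, still need 11.0 g).
Take 2 servings of pasta: +6.0 g fiber for $1.10 (total $1.85, still need 5.0 g).
Take 1.667 servings of brown rice: +5.0 g fiber for $1.00 (total $2.85, still need 0.0 g).
Filling from the cheapest source first is optimal under one linear minimum: $2.85.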